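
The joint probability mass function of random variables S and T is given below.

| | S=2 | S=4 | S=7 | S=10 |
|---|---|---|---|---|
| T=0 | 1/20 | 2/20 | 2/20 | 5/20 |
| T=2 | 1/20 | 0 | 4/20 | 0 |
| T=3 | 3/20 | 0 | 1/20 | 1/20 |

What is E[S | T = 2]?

P(T = 2) = 1/4.
Σ S·P over the event = 2·(1/20) + 7·(4/20) = 3/2.
E[S | T = 2] = (3/2) / (1/4) = 6.

6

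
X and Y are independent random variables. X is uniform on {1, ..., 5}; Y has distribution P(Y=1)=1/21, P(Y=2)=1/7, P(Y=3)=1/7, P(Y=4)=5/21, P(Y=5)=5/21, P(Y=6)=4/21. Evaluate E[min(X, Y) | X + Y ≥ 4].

P(X + Y ≥ 4) = 20/21.
Summing min(X,Y)·P(x,y) over outcomes with X + Y ≥ 4 gives 268/105.
E[min(X, Y) | X + Y ≥ 4] = (268/105) / (20/21) = 67/25.

67/25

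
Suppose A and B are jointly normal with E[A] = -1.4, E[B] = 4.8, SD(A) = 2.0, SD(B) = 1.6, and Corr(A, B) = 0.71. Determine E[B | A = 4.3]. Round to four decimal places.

E[B | A=x] = μ_B + ρ(σ_B/σ_A)(x − μ_A) for jointly normal variables.
E[B | A=4.3] = 4.8 + (0.71)·(1.6/2.0)·(4.3 − (-1.4)) = 4.8 + (0.568)·(5.7) = 8.0376.

8.0376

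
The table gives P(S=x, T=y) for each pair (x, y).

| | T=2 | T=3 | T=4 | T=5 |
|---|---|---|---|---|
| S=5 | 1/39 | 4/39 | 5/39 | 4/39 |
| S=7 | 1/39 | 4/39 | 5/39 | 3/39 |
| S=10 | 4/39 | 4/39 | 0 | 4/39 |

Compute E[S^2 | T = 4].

P(T = 4) = 10/39.
Σ S^2·P over the event = 25·(5/39) + 49·(5/39) = 370/39.
E[S^2 | T = 4] = (370/39) / (10/39) = 37.

37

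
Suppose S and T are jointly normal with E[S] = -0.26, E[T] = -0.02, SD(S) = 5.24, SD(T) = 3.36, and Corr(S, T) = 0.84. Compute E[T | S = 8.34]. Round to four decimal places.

For a bivariate normal, E[T | S=x] = μ_T + ρ·(σ_T/σ_S)·(x − μ_S).
E[T | S=8.34] = -0.02 + (0.84)·(3.36/5.24)·(8.34 − (-0.26)) = -0.02 + (0.53863)·(8.6) = 4.6122.

4.6122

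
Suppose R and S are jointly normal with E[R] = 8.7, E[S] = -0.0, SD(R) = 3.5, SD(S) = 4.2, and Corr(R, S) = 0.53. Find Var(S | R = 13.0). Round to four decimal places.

12.6849

For a bivariate normal, Var(S | R=x) = σ_S²(1 − ρ²).
Var(S | R=13.0) = (4.2)²·(1 − (0.53)²) = 17.64·0.7191 = 12.6849.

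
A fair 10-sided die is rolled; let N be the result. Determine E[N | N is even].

Given N is even, N is equally likely to be any of {2, 4, 6, 8, 10}.
E[N | N is even] = (2 + 4 + 6 + 8 + 10) / 5 = 6.

6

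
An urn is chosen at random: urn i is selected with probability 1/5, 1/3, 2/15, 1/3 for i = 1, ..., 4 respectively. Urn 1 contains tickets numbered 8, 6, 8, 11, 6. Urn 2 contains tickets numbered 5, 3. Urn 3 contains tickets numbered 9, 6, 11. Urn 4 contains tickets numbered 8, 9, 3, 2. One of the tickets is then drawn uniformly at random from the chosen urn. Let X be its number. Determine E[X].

2647/450

E[X | urn 1] = (8+6+8+11+6)/5 = 39/5.
E[X | urn 2] = (5+3)/2 = 4.
E[X | urn 3] = (9+6+11)/3 = 26/3.
E[X | urn 4] = (8+9+3+2)/4 = 11/2.
By the law of total expectation,
E[X] = (1/5)·(39/5) + (1/3)·(4) + (2/15)·(26/3) + (1/3)·(11/2) = 2647/450.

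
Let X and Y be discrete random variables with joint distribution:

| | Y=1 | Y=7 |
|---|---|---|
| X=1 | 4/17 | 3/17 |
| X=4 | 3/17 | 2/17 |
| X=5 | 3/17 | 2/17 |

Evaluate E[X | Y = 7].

3

P(Y = 7) = 7/17.
Σ X·P over the event = 1·(3/17) + 4·(2/17) + 5·(2/17) = 21/17.
E[X | Y = 7] = (21/17) / (7/17) = 3.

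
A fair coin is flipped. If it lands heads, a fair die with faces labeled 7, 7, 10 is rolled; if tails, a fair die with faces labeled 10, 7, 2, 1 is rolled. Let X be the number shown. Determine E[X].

E[X | heads] = (7+7+10)/3 = 8.
E[X | tails] = (10+7+2+1)/4 = 5.
By the law of total expectation,
E[X] = (1/2)·(8) + (1/2)·(5) = 13/2.

13/2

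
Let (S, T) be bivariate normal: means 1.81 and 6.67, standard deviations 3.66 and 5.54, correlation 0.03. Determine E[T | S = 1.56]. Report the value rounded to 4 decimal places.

6.6586

E[T | S=x] = μ_T + ρ(σ_T/σ_S)(x − μ_S) for jointly normal variables.
E[T | S=1.56] = 6.67 + (0.03)·(5.54/3.66)·(1.56 − (1.81)) = 6.67 + (0.04541)·(-0.25) = 6.6586.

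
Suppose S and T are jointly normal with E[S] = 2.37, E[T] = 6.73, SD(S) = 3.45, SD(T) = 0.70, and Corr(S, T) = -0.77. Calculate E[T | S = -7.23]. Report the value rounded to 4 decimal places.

8.2298

For a bivariate normal, E[T | S=x] = μ_T + ρ·(σ_T/σ_S)·(x − μ_S).
E[T | S=-7.23] = 6.73 + (-0.77)·(0.70/3.45)·(-7.23 − (2.37)) = 6.73 + (-0.15623)·(-9.6) = 8.2298.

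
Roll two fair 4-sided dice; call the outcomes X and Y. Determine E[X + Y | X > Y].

5

P(X > Y) = 3/8.
Summing (X+Y)·P(x,y) over outcomes with X > Y gives 15/8.
E[X + Y | X > Y] = (15/8) / (3/8) = 5.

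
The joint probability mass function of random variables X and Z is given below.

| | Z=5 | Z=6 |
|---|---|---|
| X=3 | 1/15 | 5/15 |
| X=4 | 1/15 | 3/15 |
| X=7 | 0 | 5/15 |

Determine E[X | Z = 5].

P(Z = 5) = 2/15.
Σ X·P over the event = 3·(1/15) + 4·(1/15) = 7/15.
E[X | Z = 5] = (7/15) / (2/15) = 7/2.

7/2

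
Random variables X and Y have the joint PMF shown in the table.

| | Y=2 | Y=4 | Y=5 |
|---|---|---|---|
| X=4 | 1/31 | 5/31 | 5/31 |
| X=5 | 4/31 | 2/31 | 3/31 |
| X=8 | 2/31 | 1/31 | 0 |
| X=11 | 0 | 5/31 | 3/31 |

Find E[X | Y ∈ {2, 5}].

P(Y ∈ {2, 5}) = 18/31.
Σ X·P over the event = 4·(1/31) + 4·(5/31) + 5·(4/31) + 5·(3/31) + 8·(2/31) + 11·(3/31) = 108/31.
E[X | Y ∈ {2, 5}] = (108/31) / (18/31) = 6.

6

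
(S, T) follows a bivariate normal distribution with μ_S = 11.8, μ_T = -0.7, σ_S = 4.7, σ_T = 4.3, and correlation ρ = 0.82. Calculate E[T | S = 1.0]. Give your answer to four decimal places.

E[T | S=x] = μ_T + ρ(σ_T/σ_S)(x − μ_S) for jointly normal variables.
E[T | S=1.0] = -0.7 + (0.82)·(4.3/4.7)·(1.0 − (11.8)) = -0.7 + (0.75021)·(-10.8) = -8.8023.

-8.8023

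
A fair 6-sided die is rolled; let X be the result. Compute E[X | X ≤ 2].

Given X ≤ 2, X is equally likely to be any of {1, 2}.
E[X | X ≤ 2] = (1 + 2) / 2 = 3/2.

3/2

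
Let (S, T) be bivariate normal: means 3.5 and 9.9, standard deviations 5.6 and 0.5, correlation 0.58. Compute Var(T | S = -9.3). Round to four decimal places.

Var(T | S=x) = (1 − ρ²)·σ_T².
Var(T | S=-9.3) = (0.5)²·(1 − (0.58)²) = 0.25·0.6636 = 0.1659.

0.1659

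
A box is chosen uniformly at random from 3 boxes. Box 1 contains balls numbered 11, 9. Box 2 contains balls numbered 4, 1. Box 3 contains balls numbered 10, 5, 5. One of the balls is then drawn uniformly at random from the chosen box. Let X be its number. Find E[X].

115/18

E[X | box 1] = (11+9)/2 = 10.
E[X | box 2] = (4+1)/2 = 5/2.
E[X | box 3] = (10+5+5)/3 = 20/3.
E[X] = (1/3)·(10) + (1/3)·(5/2) + (1/3)·(20/3) = 115/18.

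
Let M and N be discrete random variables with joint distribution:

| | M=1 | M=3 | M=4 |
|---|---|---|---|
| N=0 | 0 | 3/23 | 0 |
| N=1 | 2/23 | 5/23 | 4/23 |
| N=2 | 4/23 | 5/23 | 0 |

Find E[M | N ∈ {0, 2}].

P(N ∈ {0, 2}) = 12/23.
Σ M·P over the event = 1·(4/23) + 3·(3/23) + 3·(5/23) = 28/23.
E[M | N ∈ {0, 2}] = (28/23) / (12/23) = 7/3.

7/3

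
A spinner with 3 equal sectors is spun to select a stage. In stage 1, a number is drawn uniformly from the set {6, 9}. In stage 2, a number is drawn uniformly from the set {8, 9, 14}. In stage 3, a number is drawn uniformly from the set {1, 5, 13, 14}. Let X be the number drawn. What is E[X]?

E[X | stage 1] = (6+9)/2 = 15/2.
E[X | stage 2] = (8+9+14)/3 = 31/3.
E[X | stage 3] = (1+5+13+14)/4 = 33/4.
E[X] = (1/3)·(15/2) + (1/3)·(31/3) + (1/3)·(33/4) = 313/36.

313/36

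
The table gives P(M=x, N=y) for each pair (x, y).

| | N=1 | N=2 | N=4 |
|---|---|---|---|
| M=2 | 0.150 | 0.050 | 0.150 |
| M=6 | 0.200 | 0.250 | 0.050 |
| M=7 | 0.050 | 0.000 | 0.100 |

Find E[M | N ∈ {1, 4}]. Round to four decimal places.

P(N ∈ {1, 4}) = 0.700.
Σ M·P over the event = 2·(0.150) + 2·(0.150) + 6·(0.200) + 6·(0.050) + 7·(0.050) + 7·(0.100) = 3.150.
E[M | N ∈ {1, 4}] = (3.150) / (0.700) = 4.5000.

4.5000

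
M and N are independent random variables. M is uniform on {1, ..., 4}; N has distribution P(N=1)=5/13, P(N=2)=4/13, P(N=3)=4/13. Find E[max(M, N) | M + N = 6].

7/2

P(M + N = 6) = 2/13.
Summing max(M,N)·P(x,y) over outcomes with M + N = 6 gives 7/13.
E[max(M, N) | M + N = 6] = (7/13) / (2/13) = 7/2.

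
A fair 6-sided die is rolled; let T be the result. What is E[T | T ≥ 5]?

11/2

Given T ≥ 5, T is equally likely to be any of {5, 6}.
E[T | T ≥ 5] = (5 + 6) / 2 = 11/2.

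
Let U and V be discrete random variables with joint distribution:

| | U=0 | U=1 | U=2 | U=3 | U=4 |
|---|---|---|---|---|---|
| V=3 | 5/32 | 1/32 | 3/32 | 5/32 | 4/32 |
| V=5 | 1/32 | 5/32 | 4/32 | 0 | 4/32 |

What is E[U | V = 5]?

P(V = 5) = 7/16.
Σ U·P over the event = 0·(1/32) + 1·(5/32) + 2·(4/32) + 4·(4/32) = 29/32.
E[U | V = 5] = (29/32) / (7/16) = 29/14.

29/14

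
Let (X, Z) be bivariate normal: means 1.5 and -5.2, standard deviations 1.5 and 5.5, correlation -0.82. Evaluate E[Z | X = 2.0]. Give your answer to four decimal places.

-6.7033

E[Z | X=x] = μ_Z + ρ(σ_Z/σ_X)(x − μ_X) for jointly normal variables.
E[Z | X=2.0] = -5.2 + (-0.82)·(5.5/1.5)·(2.0 − (1.5)) = -5.2 + (-3.00667)·(0.5) = -6.7033.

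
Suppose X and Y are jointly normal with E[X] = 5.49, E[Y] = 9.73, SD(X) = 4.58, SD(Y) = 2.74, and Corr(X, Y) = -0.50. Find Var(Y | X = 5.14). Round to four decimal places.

Var(Y | X=x) = (1 − ρ²)·σ_Y².
Var(Y | X=5.14) = (2.74)²·(1 − (-0.50)²) = 7.5076·0.75 = 5.6307.

5.6307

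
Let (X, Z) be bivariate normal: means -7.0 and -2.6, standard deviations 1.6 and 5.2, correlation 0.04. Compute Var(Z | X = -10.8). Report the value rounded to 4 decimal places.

Var(Z | X=x) = (1 − ρ²)·σ_Z².
Var(Z | X=-10.8) = (5.2)²·(1 − (0.04)²) = 27.04·0.9984 = 26.9967.

26.9967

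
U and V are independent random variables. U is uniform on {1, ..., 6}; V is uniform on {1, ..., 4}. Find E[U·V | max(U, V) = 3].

Outcomes with max(U, V) = 3: (1,3), (2,3), (3,1), (3,2), (3,3), each with probability 1/24.
E[U·V | max(U, V) = 3] = (3 + 6 + 3 + 6 + 9) / 5 = 27/5.

27/5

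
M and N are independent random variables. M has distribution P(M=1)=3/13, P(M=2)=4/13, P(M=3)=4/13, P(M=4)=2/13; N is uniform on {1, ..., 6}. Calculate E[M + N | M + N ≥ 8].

77/9

P(M + N ≥ 8) = 3/13.
Summing (M+N)·P(x,y) over outcomes with M + N ≥ 8 gives 77/39.
E[M + N | M + N ≥ 8] = (77/39) / (3/13) = 77/9.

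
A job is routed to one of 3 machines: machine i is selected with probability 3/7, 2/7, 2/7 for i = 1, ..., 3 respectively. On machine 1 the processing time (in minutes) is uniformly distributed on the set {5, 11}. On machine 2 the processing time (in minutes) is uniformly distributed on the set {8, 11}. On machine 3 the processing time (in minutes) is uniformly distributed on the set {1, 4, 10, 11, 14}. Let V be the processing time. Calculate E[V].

59/7

E[V | machine 1] = (5+11)/2 = 8.
E[V | machine 2] = (8+11)/2 = 19/2.
E[V | machine 3] = (1+4+10+11+14)/5 = 8.
E[V] = (3/7)·(8) + (2/7)·(19/2) + (2/7)·(8) = 59/7.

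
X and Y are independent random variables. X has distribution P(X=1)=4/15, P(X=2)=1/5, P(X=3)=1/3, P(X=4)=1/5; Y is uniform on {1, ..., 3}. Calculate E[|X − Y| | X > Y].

P(X > Y) = 22/45.
Summing |X−Y|·P(x,y) over outcomes with X > Y gives 4/5.
E[|X − Y| | X > Y] = (4/5) / (22/45) = 18/11.

18/11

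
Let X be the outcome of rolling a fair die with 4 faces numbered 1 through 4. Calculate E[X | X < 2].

1

Given X < 2, X is equally likely to be any of {1}.
E[X | X < 2] = (1) / 1 = 1.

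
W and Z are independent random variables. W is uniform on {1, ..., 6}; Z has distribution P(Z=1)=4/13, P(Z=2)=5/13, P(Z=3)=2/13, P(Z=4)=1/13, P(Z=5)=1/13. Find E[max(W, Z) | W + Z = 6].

P(W + Z = 6) = 1/6.
Summing max(W,Z)·P(x,y) over outcomes with W + Z = 6 gives 55/78.
E[max(W, Z) | W + Z = 6] = (55/78) / (1/6) = 55/13.

55/13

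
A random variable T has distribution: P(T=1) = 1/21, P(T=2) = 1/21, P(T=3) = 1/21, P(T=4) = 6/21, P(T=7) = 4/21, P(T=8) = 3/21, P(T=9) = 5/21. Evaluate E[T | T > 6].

P(T > 6) = 4/7.
Σ over the event: 7·4/21 + 8·1/7 + 9·5/21 = 97/21.
E[T | T > 6] = (97/21) / (4/7) = 97/12.

97/12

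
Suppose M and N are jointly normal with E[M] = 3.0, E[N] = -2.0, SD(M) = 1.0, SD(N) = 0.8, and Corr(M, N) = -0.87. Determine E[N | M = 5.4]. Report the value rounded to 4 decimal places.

E[N | M=x] = μ_N + ρ(σ_N/σ_M)(x − μ_M) for jointly normal variables.
E[N | M=5.4] = -2.0 + (-0.87)·(0.8/1.0)·(5.4 − (3.0)) = -2.0 + (-0.696)·(2.4) = -3.6704.

-3.6704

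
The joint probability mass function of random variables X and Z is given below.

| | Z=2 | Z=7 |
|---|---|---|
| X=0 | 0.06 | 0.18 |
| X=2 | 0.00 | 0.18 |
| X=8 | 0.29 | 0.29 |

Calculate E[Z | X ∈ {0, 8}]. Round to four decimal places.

P(X ∈ {0, 8}) = 0.82.
Σ Z·P over the event = 2·(0.06) + 7·(0.18) + 2·(0.29) + 7·(0.29) = 3.99.
E[Z | X ∈ {0, 8}] = (3.99) / (0.82) = 4.8659.

4.8659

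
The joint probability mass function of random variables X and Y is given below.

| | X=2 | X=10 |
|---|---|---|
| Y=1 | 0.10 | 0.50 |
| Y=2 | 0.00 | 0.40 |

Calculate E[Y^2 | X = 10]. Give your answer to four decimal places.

P(X = 10) = 0.90.
Σ Y^2·P over the event = 1·(0.50) + 4·(0.40) = 2.10.
E[Y^2 | X = 10] = (2.10) / (0.90) = 2.3333.

2.3333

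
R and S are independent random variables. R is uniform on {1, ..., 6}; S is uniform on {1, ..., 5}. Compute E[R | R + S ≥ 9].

16/3

Outcomes with R + S ≥ 9: (4,5), (5,4), (5,5), (6,3), (6,4), (6,5), each with probability 1/30.
E[R | R + S ≥ 9] = (4 + 5 + 5 + 6 + 6 + 6) / 6 = 16/3.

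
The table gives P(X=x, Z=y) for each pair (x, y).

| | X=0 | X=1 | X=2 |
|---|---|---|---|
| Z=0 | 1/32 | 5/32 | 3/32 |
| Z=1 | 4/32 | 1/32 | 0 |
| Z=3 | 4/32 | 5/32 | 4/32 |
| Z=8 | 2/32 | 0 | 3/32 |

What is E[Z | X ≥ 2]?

18/5

P(X ≥ 2) = 5/16.
Σ Z·P over the event = 0·(3/32) + 3·(4/32) + 8·(3/32) = 9/8.
E[Z | X ≥ 2] = (9/8) / (5/16) = 18/5.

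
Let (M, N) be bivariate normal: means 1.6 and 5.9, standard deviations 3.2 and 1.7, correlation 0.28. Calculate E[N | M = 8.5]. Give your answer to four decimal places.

6.9264

E[N | M=x] = μ_N + ρ(σ_N/σ_M)(x − μ_M) for jointly normal variables.
E[N | M=8.5] = 5.9 + (0.28)·(1.7/3.2)·(8.5 − (1.6)) = 5.9 + (0.14875)·(6.9) = 6.9264.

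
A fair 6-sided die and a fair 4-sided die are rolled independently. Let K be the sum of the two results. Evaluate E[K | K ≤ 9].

134/23

P(K ≤ 9) = 23/24.
Σ over the event: 2·1/24 + 3·1/12 + 4·1/8 + 5·1/6 + 6·1/6 + 7·1/6 + 8·1/8 + 9·1/12 = 67/12.
E[K | K ≤ 9] = (67/12) / (23/24) = 134/23.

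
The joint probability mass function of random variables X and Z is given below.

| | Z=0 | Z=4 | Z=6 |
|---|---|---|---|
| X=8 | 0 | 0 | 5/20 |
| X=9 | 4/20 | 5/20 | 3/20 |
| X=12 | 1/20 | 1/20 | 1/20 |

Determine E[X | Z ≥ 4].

136/15

P(Z ≥ 4) = 3/4.
Σ X·P over the event = 8·(5/20) + 9·(5/20) + 9·(3/20) + 12·(1/20) + 12·(1/20) = 34/5.
E[X | Z ≥ 4] = (34/5) / (3/4) = 136/15.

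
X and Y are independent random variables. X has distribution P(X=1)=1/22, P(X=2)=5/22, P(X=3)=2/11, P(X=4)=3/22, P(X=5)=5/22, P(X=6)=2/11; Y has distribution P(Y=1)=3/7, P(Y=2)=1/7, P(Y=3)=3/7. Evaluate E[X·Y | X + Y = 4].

P(X + Y = 4) = 10/77.
Summing XY·P(x,y) over outcomes with X + Y = 4 gives 65/154.
E[X·Y | X + Y = 4] = (65/154) / (10/77) = 13/4.

13/4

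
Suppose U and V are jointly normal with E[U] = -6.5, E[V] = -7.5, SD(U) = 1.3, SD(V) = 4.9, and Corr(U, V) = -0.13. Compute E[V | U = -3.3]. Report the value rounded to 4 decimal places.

-9.0680

The regression of V on U has slope ρ·σ_V/σ_U and passes through (μ_U, μ_V).
E[V | U=-3.3] = -7.5 + (-0.13)·(4.9/1.3)·(-3.3 − (-6.5)) = -7.5 + (-0.49)·(3.2) = -9.0680.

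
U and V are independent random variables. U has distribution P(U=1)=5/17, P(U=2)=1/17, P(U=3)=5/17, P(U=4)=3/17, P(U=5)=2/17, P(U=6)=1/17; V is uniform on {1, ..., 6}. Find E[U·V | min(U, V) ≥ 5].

P(min(U, V) ≥ 5) = 1/17.
Summing UV·P(x,y) over outcomes with min(U, V) ≥ 5 gives 88/51.
E[U·V | min(U, V) ≥ 5] = (88/51) / (1/17) = 88/3.

88/3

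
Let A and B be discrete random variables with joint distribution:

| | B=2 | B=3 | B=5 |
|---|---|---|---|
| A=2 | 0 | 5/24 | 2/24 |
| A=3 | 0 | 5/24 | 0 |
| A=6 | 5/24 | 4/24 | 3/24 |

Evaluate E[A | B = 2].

P(B = 2) = 5/24.
Σ A·P over the event = 6·(5/24) = 5/4.
E[A | B = 2] = (5/4) / (5/24) = 6.

6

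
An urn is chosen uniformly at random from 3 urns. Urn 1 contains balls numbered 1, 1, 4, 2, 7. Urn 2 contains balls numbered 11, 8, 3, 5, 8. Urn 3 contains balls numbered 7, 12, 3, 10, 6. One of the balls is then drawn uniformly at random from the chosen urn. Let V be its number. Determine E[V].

E[V | urn 1] = (1+1+4+2+7)/5 = 3.
E[V | urn 2] = (11+8+3+5+8)/5 = 7.
E[V | urn 3] = (7+12+3+10+6)/5 = 38/5.
E[V] = (1/3)·(3) + (1/3)·(7) + (1/3)·(38/5) = 88/15.

88/15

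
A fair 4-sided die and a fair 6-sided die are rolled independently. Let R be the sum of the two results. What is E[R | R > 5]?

52/7

P(R > 5) = 7/12.
Σ over the event: 6·1/6 + 7·1/6 + 8·1/8 + 9·1/12 + 10·1/24 = 13/3.
E[R | R > 5] = (13/3) / (7/12) = 52/7.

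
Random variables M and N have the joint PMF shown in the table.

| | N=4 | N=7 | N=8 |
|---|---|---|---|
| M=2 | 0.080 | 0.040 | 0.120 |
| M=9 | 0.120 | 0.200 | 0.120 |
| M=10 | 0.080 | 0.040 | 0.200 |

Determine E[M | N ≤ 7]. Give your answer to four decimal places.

7.7143

P(N ≤ 7) = 0.560.
Summing M·P(M=x,N=y) over the conditioning event gives 4.320.
E[M | N ≤ 7] = (4.320) / (0.560) = 7.7143.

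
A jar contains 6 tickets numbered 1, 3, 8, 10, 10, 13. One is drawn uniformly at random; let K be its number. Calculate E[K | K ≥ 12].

13

P(K ≥ 12) = 1/6.
Σ over the event: 13·1/6 = 13/6.
E[K | K ≥ 12] = (13/6) / (1/6) = 13.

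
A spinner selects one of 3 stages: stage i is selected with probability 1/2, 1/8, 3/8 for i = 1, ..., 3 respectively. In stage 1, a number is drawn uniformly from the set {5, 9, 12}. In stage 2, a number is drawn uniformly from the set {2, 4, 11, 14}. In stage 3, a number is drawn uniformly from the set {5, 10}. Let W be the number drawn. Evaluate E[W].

E[W | stage 1] = (5+9+12)/3 = 26/3.
E[W | stage 2] = (2+4+11+14)/4 = 31/4.
E[W | stage 3] = (5+10)/2 = 15/2.
By the law of total expectation,
E[W] = (1/2)·(26/3) + (1/8)·(31/4) + (3/8)·(15/2) = 779/96.

779/96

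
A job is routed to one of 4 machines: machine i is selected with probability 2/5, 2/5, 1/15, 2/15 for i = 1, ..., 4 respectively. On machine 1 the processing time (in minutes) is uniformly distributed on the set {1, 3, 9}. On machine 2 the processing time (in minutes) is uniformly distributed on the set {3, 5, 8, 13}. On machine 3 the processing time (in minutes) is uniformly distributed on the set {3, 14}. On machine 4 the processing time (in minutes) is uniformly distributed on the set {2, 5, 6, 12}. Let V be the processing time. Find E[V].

E[V | machine 1] = (1+3+9)/3 = 13/3.
E[V | machine 2] = (3+5+8+13)/4 = 29/4.
E[V | machine 3] = (3+14)/2 = 17/2.
E[V | machine 4] = (2+5+6+12)/4 = 25/4.
E[V] = (2/5)·(13/3) + (2/5)·(29/4) + (1/15)·(17/2) + (2/15)·(25/4) = 181/30.

181/30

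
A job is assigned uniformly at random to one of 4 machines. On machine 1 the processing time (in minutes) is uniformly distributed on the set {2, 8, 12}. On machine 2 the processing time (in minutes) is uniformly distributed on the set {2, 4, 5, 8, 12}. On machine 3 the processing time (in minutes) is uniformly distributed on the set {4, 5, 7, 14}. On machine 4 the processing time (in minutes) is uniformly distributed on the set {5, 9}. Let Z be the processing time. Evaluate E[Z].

841/120

E[Z | machine 1] = (2+8+12)/3 = 22/3.
E[Z | machine 2] = (2+4+5+8+12)/5 = 31/5.
E[Z | machine 3] = (4+5+7+14)/4 = 15/2.
E[Z | machine 4] = (5+9)/2 = 7.
By the law of total expectation,
E[Z] = (1/4)·(22/3) + (1/4)·(31/5) + (1/4)·(15/2) + (1/4)·(7) = 841/120.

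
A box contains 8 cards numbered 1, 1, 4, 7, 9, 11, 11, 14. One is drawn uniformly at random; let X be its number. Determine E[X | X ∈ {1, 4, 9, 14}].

P(X ∈ {1, 4, 9, 14}) = 5/8.
Σ over the event: 1·1/4 + 4·1/8 + 9·1/8 + 14·1/8 = 29/8.
E[X | X ∈ {1, 4, 9, 14}] = (29/8) / (5/8) = 29/5.

29/5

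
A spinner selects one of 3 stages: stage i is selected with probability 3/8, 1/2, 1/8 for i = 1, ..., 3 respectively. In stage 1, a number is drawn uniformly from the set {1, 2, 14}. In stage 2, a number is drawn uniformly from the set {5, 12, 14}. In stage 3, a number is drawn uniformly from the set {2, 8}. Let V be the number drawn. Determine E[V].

E[V | stage 1] = (1+2+14)/3 = 17/3.
E[V | stage 2] = (5+12+14)/3 = 31/3.
E[V | stage 3] = (2+8)/2 = 5.
E[V] = (3/8)·(17/3) + (1/2)·(31/3) + (1/8)·(5) = 95/12.

95/12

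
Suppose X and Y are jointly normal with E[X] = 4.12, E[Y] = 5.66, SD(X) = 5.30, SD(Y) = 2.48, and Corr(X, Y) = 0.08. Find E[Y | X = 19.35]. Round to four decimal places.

The regression of Y on X has slope ρ·σ_Y/σ_X and passes through (μ_X, μ_Y).
E[Y | X=19.35] = 5.66 + (0.08)·(2.48/5.30)·(19.35 − (4.12)) = 5.66 + (0.037434)·(15.23) = 6.2301.

6.2301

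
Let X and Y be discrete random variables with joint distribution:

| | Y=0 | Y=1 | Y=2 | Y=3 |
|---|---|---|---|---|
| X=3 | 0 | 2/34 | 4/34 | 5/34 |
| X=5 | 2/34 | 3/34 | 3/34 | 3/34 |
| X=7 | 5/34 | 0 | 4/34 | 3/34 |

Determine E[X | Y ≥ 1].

P(Y ≥ 1) = 27/34.
Σ X·P over the event = 3·(2/34) + 3·(4/34) + 3·(5/34) + 5·(3/34) + 5·(3/34) + 5·(3/34) + 7·(4/34) + 7·(3/34) = 127/34.
E[X | Y ≥ 1] = (127/34) / (27/34) = 127/27.

127/27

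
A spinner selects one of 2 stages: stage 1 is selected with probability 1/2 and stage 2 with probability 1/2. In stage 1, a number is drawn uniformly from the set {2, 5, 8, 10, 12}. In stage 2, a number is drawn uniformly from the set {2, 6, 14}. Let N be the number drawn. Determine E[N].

221/30

E[N | stage 1] = (2+5+8+10+12)/5 = 37/5.
E[N | stage 2] = (2+6+14)/3 = 22/3.
E[N] = (1/2)·(37/5) + (1/2)·(22/3) = 221/30.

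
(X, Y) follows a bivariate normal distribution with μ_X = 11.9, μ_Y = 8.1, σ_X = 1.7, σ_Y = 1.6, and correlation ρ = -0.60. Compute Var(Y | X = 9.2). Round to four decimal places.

1.6384

The conditional variance in a bivariate normal is σ_Y²(1 − ρ²), independent of x.
Var(Y | X=9.2) = (1.6)²·(1 − (-0.60)²) = 2.56·0.64 = 1.6384.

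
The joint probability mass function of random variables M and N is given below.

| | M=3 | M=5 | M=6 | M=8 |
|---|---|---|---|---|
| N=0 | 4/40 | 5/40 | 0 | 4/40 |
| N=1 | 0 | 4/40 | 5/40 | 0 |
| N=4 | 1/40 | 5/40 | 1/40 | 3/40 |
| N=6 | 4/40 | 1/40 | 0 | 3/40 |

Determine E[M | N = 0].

P(N = 0) = 13/40.
Σ M·P over the event = 3·(4/40) + 5·(5/40) + 8·(4/40) = 69/40.
E[M | N = 0] = (69/40) / (13/40) = 69/13.

69/13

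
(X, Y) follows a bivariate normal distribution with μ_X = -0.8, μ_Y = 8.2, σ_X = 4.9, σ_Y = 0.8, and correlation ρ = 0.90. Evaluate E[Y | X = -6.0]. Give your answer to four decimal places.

7.4359

For a bivariate normal, E[Y | X=x] = μ_Y + ρ·(σ_Y/σ_X)·(x − μ_X).
E[Y | X=-6.0] = 8.2 + (0.90)·(0.8/4.9)·(-6.0 − (-0.8)) = 8.2 + (0.14694)·(-5.2) = 7.4359.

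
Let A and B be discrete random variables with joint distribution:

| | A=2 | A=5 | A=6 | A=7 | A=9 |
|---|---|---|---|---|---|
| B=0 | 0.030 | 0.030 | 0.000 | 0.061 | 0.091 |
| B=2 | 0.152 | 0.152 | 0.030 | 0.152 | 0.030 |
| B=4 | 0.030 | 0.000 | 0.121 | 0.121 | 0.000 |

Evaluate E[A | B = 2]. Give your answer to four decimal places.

4.9961

P(B = 2) = 0.516.
Summing A·P(A=x,B=y) over the conditioning event gives 2.578.
E[A | B = 2] = (2.578) / (0.516) = 4.9961.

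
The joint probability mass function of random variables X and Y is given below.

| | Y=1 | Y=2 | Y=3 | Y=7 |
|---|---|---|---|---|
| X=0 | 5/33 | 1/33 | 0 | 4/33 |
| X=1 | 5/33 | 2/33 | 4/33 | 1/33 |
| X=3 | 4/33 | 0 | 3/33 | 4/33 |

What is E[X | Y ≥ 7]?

P(Y ≥ 7) = 3/11.
Σ X·P over the event = 0·(4/33) + 1·(1/33) + 3·(4/33) = 13/33.
E[X | Y ≥ 7] = (13/33) / (3/11) = 13/9.

13/9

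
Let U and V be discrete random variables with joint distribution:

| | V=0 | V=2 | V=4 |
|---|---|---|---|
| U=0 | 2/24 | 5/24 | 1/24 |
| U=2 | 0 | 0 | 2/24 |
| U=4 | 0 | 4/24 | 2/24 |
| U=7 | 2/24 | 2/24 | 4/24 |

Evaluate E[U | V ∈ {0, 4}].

P(V ∈ {0, 4}) = 13/24.
Σ U·P over the event = 0·(2/24) + 0·(1/24) + 2·(2/24) + 4·(2/24) + 7·(2/24) + 7·(4/24) = 9/4.
E[U | V ∈ {0, 4}] = (9/4) / (13/24) = 54/13.

54/13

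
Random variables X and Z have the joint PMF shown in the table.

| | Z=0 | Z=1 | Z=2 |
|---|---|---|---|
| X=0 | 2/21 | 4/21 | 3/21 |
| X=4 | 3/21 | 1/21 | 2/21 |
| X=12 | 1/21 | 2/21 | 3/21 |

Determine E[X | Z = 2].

11/2

P(Z = 2) = 8/21.
Σ X·P over the event = 0·(3/21) + 4·(2/21) + 12·(3/21) = 44/21.
E[X | Z = 2] = (44/21) / (8/21) = 11/2.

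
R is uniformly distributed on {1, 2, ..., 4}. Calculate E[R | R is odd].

2

Given R is odd, R is equally likely to be any of {1, 3}.
E[R | R is odd] = (1 + 3) / 2 = 2.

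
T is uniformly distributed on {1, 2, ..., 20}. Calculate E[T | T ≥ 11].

Given T ≥ 11, T is equally likely to be any of {11, 12, 13, 14, 15, 16, 17, 18, 19, 20}.
E[T | T ≥ 11] = (11 + 12 + 13 + 14 + 15 + 16 + 17 + 18 + 19 + 20) / 10 = 31/2.

31/2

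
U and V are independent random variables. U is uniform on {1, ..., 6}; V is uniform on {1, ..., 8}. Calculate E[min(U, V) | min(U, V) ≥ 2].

P(min(U, V) ≥ 2) = 35/48.
Summing min(U,V)·P(x,y) over outcomes with min(U, V) ≥ 2 gives 5/2.
E[min(U, V) | min(U, V) ≥ 2] = (5/2) / (35/48) = 24/7.

24/7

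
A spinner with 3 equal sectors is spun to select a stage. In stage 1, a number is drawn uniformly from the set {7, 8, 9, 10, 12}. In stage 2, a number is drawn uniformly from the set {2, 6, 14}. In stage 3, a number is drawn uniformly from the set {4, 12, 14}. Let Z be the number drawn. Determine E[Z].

E[Z | stage 1] = (7+8+9+10+12)/5 = 46/5.
E[Z | stage 2] = (2+6+14)/3 = 22/3.
E[Z | stage 3] = (4+12+14)/3 = 10.
By the law of total expectation,
E[Z] = (1/3)·(46/5) + (1/3)·(22/3) + (1/3)·(10) = 398/45.

398/45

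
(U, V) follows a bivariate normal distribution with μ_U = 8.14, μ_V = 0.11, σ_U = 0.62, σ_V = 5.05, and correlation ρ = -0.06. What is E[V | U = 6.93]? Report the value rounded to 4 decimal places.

For a bivariate normal, E[V | U=x] = μ_V + ρ·(σ_V/σ_U)·(x − μ_U).
E[V | U=6.93] = 0.11 + (-0.06)·(5.05/0.62)·(6.93 − (8.14)) = 0.11 + (-0.48871)·(-1.21) = 0.7013.

0.7013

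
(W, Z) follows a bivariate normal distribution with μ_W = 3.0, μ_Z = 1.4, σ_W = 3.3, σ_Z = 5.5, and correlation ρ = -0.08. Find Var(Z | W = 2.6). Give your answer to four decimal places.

The conditional variance in a bivariate normal is σ_Z²(1 − ρ²), independent of x.
Var(Z | W=2.6) = (5.5)²·(1 − (-0.08)²) = 30.25·0.9936 = 30.0564.

30.0564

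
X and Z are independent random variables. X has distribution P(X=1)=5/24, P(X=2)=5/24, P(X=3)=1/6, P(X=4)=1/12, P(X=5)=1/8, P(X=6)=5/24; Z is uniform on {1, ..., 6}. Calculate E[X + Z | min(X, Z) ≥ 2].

151/19

P(min(X, Z) ≥ 2) = 95/144.
Summing (X+Z)·P(x,y) over outcomes with min(X, Z) ≥ 2 gives 755/144.
E[X + Z | min(X, Z) ≥ 2] = (755/144) / (95/144) = 151/19.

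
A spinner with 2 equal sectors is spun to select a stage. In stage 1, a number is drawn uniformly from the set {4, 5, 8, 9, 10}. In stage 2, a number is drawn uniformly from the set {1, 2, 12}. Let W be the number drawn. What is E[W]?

E[W | stage 1] = (4+5+8+9+10)/5 = 36/5.
E[W | stage 2] = (1+2+12)/3 = 5.
By the law of total expectation,
E[W] = (1/2)·(36/5) + (1/2)·(5) = 61/10.

61/10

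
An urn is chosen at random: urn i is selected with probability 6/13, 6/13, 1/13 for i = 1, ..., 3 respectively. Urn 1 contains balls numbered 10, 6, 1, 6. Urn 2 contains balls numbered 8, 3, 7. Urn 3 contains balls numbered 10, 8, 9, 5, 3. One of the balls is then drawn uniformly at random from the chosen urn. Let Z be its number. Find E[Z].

E[Z | urn 1] = (10+6+1+6)/4 = 23/4.
E[Z | urn 2] = (8+3+7)/3 = 6.
E[Z | urn 3] = (10+8+9+5+3)/5 = 7.
By the law of total expectation,
E[Z] = (6/13)·(23/4) + (6/13)·(6) + (1/13)·(7) = 155/26.

155/26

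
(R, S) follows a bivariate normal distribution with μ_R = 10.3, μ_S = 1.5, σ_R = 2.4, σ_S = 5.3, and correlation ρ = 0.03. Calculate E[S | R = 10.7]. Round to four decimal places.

For a bivariate normal, E[S | R=x] = μ_S + ρ·(σ_S/σ_R)·(x − μ_R).
E[S | R=10.7] = 1.5 + (0.03)·(5.3/2.4)·(10.7 − (10.3)) = 1.5 + (0.06625)·(0.4) = 1.5265.

1.5265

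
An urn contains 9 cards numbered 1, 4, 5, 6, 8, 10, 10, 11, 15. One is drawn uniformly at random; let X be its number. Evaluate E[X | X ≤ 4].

P(X ≤ 4) = 2/9.
Σ over the event: 1·1/9 + 4·1/9 = 5/9.
E[X | X ≤ 4] = (5/9) / (2/9) = 5/2.

5/2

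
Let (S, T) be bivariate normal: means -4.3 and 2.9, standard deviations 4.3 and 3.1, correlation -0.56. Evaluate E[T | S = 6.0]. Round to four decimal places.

-1.2583

The regression of T on S has slope ρ·σ_T/σ_S and passes through (μ_S, μ_T).
E[T | S=6.0] = 2.9 + (-0.56)·(3.1/4.3)·(6.0 − (-4.3)) = 2.9 + (-0.40372)·(10.3) = -1.2583.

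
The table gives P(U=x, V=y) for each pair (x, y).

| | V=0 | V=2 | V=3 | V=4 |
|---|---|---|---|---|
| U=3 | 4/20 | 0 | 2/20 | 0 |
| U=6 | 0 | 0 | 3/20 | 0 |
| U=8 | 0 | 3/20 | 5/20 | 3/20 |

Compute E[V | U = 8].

P(U = 8) = 11/20.
Σ V·P over the event = 2·(3/20) + 3·(5/20) + 4·(3/20) = 33/20.
E[V | U = 8] = (33/20) / (11/20) = 3.

3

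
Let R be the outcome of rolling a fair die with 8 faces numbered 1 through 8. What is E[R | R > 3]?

Given R > 3, R is equally likely to be any of {4, 5, 6, 7, 8}.
E[R | R > 3] = (4 + 5 + 6 + 7 + 8) / 5 = 6.

6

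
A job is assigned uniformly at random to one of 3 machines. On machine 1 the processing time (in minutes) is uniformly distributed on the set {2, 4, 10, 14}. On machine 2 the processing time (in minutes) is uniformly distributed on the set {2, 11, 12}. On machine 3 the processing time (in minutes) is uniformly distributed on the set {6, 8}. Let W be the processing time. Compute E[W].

E[W | machine 1] = (2+4+10+14)/4 = 15/2.
E[W | machine 2] = (2+11+12)/3 = 25/3.
E[W | machine 3] = (6+8)/2 = 7.
By the law of total expectation,
E[W] = (1/3)·(15/2) + (1/3)·(25/3) + (1/3)·(7) = 137/18.

137/18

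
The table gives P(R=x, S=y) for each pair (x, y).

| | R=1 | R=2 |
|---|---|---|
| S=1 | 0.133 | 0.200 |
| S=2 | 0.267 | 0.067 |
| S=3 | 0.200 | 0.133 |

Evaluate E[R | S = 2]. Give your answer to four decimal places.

P(S = 2) = 0.334.
Summing R·P(R=x,S=y) over the conditioning event gives 0.401.
E[R | S = 2] = (0.401) / (0.334) = 1.2006.

1.2006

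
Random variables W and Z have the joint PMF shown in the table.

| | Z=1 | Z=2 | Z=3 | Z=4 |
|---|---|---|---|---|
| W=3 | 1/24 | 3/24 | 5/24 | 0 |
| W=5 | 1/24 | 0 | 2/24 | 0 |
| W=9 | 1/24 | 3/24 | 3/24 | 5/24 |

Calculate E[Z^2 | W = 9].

10

P(W = 9) = 1/2.
Σ Z^2·P over the event = 1·(1/24) + 4·(3/24) + 9·(3/24) + 16·(5/24) = 5.
E[Z^2 | W = 9] = (5) / (1/2) = 10.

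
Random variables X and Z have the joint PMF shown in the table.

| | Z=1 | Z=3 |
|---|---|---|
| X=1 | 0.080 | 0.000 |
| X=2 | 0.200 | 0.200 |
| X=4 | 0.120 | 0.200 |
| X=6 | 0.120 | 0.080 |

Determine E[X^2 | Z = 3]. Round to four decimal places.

P(Z = 3) = 0.480.
Σ X^2·P over the event = 4·(0.200) + 16·(0.200) + 36·(0.080) = 6.880.
E[X^2 | Z = 3] = (6.880) / (0.480) = 14.3333.

14.3333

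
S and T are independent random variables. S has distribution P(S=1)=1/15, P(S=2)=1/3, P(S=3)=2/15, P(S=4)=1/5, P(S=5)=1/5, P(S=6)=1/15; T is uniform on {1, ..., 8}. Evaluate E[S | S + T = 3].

P(S + T = 3) = 1/20.
Summing S·P(x,y) over outcomes with S + T = 3 gives 11/120.
E[S | S + T = 3] = (11/120) / (1/20) = 11/6.

11/6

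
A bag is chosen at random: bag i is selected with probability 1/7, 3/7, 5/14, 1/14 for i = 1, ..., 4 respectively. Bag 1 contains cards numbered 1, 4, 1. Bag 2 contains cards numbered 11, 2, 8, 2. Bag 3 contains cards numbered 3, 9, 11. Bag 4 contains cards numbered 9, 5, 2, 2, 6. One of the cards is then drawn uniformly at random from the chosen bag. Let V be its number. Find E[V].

2449/420

E[V | bag 1] = (1+4+1)/3 = 2.
E[V | bag 2] = (11+2+8+2)/4 = 23/4.
E[V | bag 3] = (3+9+11)/3 = 23/3.
E[V | bag 4] = (9+5+2+2+6)/5 = 24/5.
By the law of total expectation,
E[V] = (1/7)·(2) + (3/7)·(23/4) + (5/14)·(23/3) + (1/14)·(24/5) = 2449/420.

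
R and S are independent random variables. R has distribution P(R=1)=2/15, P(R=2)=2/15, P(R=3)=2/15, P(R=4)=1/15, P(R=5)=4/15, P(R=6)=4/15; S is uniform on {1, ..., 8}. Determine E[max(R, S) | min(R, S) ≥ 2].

524/91

P(min(R, S) ≥ 2) = 91/120.
Summing max(R,S)·P(x,y) over outcomes with min(R, S) ≥ 2 gives 131/30.
E[max(R, S) | min(R, S) ≥ 2] = (131/30) / (91/120) = 524/91.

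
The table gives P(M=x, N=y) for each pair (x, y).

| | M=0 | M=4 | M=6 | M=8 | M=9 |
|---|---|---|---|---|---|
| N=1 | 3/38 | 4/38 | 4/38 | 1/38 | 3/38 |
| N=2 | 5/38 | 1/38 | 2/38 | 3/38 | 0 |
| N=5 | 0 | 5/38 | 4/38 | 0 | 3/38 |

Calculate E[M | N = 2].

40/11

P(N = 2) = 11/38.
Σ M·P over the event = 0·(5/38) + 4·(1/38) + 6·(2/38) + 8·(3/38) = 20/19.
E[M | N = 2] = (20/19) / (11/38) = 40/11.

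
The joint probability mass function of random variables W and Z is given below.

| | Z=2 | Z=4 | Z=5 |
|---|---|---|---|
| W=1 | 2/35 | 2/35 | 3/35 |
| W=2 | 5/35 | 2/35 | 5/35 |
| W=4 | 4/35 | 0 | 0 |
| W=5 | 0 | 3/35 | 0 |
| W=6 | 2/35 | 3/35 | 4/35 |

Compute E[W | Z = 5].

37/12

P(Z = 5) = 12/35.
Summing W·P(W=x,Z=y) over the conditioning event gives 37/35.
E[W | Z = 5] = (37/35) / (12/35) = 37/12.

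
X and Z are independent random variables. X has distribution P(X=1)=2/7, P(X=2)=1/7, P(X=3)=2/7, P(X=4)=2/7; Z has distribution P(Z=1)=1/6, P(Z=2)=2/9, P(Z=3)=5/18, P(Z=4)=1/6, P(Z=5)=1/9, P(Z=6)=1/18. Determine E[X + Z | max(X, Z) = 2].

49/15

P(max(X, Z) = 2) = 5/42.
Summing (X+Z)·P(x,y) over outcomes with max(X, Z) = 2 gives 7/18.
E[X + Z | max(X, Z) = 2] = (7/18) / (5/42) = 49/15.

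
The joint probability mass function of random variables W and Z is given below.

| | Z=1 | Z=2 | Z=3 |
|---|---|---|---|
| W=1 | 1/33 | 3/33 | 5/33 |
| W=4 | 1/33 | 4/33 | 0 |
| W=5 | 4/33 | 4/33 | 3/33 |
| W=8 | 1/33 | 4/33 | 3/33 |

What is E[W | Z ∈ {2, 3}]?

P(Z ∈ {2, 3}) = 26/33.
Σ W·P over the event = 1·(3/33) + 1·(5/33) + 4·(4/33) + 5·(4/33) + 5·(3/33) + 8·(4/33) + 8·(3/33) = 115/33.
E[W | Z ∈ {2, 3}] = (115/33) / (26/33) = 115/26.

115/26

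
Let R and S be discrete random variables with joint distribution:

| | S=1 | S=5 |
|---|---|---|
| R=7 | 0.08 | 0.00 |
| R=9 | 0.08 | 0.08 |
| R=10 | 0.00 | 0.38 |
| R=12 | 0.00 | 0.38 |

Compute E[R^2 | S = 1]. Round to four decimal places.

65.0000

P(S = 1) = 0.16.
Σ R^2·P over the event = 49·(0.08) + 81·(0.08) = 10.40.
E[R^2 | S = 1] = (10.40) / (0.16) = 65.0000.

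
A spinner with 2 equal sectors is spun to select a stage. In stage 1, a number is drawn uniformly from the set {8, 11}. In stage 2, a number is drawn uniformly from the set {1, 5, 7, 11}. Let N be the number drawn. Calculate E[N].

E[N | stage 1] = (8+11)/2 = 19/2.
E[N | stage 2] = (1+5+7+11)/4 = 6.
E[N] = (1/2)·(19/2) + (1/2)·(6) = 31/4.

31/4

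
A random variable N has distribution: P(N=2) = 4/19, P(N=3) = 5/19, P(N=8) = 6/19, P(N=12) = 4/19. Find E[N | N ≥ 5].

48/5

P(N ≥ 5) = 10/19.
Σ over the event: 8·6/19 + 12·4/19 = 96/19.
E[N | N ≥ 5] = (96/19) / (10/19) = 48/5.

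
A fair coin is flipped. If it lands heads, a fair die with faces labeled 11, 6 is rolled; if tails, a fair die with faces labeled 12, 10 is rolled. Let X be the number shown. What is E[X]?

39/4

E[X | heads] = (11+6)/2 = 17/2.
E[X | tails] = (12+10)/2 = 11.
By the law of total expectation,
E[X] = (1/2)·(17/2) + (1/2)·(11) = 39/4.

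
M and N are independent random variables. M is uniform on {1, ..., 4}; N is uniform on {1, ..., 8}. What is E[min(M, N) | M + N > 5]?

57/22

P(M + N > 5) = 11/16.
Summing min(M,N)·P(x,y) over outcomes with M + N > 5 gives 57/32.
E[min(M, N) | M + N > 5] = (57/32) / (11/16) = 57/22.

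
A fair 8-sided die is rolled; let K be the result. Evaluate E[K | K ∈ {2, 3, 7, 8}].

5

P(K ∈ {2, 3, 7, 8}) = 1/2.
Σ over the event: 2·1/8 + 3·1/8 + 7·1/8 + 8·1/8 = 5/2.
E[K | K ∈ {2, 3, 7, 8}] = (5/2) / (1/2) = 5.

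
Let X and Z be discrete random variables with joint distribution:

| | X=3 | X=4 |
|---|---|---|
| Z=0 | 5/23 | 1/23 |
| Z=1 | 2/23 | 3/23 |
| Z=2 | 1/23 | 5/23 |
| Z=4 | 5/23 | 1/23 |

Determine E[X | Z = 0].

P(Z = 0) = 6/23.
Σ X·P over the event = 3·(5/23) + 4·(1/23) = 19/23.
E[X | Z = 0] = (19/23) / (6/23) = 19/6.

19/6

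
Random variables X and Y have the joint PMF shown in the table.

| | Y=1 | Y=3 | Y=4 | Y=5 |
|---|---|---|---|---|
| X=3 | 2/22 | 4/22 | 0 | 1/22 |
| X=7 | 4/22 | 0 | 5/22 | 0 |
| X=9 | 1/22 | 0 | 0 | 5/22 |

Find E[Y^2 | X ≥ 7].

14

P(X ≥ 7) = 15/22.
Σ Y^2·P over the event = 1·(4/22) + 16·(5/22) + 1·(1/22) + 25·(5/22) = 105/11.
E[Y^2 | X ≥ 7] = (105/11) / (15/22) = 14.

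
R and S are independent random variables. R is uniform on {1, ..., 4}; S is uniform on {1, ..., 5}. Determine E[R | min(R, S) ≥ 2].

P(min(R, S) ≥ 2) = 3/5.
Summing R·P(x,y) over outcomes with min(R, S) ≥ 2 gives 9/5.
E[R | min(R, S) ≥ 2] = (9/5) / (3/5) = 3.

3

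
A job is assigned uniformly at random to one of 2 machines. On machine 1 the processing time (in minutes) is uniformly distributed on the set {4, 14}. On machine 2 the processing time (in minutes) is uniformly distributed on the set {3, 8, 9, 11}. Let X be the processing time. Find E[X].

E[X | machine 1] = (4+14)/2 = 9.
E[X | machine 2] = (3+8+9+11)/4 = 31/4.
E[X] = (1/2)·(9) + (1/2)·(31/4) = 67/8.

67/8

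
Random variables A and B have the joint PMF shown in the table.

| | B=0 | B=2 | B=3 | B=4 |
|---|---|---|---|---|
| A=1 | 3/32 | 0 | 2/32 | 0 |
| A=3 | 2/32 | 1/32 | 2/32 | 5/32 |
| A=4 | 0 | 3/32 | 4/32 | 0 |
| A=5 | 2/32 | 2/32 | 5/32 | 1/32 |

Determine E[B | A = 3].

P(A = 3) = 5/16.
Summing B·P(A=x,B=y) over the conditioning event gives 7/8.
E[B | A = 3] = (7/8) / (5/16) = 14/5.

14/5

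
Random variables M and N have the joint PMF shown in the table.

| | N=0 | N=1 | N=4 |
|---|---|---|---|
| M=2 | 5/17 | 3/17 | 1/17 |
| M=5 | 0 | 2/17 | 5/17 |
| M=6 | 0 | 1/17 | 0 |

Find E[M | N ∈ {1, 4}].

49/12

P(N ∈ {1, 4}) = 12/17.
Σ M·P over the event = 2·(3/17) + 2·(1/17) + 5·(2/17) + 5·(5/17) + 6·(1/17) = 49/17.
E[M | N ∈ {1, 4}] = (49/17) / (12/17) = 49/12.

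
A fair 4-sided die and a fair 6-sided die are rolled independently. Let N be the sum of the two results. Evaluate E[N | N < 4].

P(N < 4) = 1/8.
Σ over the event: 2·1/24 + 3·1/12 = 1/3.
E[N | N < 4] = (1/3) / (1/8) = 8/3.

8/3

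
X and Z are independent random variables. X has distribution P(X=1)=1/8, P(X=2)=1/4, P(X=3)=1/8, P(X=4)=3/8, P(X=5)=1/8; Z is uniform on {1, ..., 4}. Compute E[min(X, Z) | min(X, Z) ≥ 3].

P(min(X, Z) ≥ 3) = 5/16.
Summing min(X,Z)·P(x,y) over outcomes with min(X, Z) ≥ 3 gives 17/16.
E[min(X, Z) | min(X, Z) ≥ 3] = (17/16) / (5/16) = 17/5.

17/5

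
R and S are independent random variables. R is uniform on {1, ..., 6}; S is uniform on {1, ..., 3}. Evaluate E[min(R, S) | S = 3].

P(S = 3) = 1/3.
Summing min(R,S)·P(x,y) over outcomes with S = 3 gives 5/6.
E[min(R, S) | S = 3] = (5/6) / (1/3) = 5/2.

5/2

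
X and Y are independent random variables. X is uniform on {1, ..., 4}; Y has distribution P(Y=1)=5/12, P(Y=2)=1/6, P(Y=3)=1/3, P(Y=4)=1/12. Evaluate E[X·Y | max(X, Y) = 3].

99/19

P(max(X, Y) = 3) = 19/48.
Summing XY·P(x,y) over outcomes with max(X, Y) = 3 gives 33/16.
E[X·Y | max(X, Y) = 3] = (33/16) / (19/48) = 99/19.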